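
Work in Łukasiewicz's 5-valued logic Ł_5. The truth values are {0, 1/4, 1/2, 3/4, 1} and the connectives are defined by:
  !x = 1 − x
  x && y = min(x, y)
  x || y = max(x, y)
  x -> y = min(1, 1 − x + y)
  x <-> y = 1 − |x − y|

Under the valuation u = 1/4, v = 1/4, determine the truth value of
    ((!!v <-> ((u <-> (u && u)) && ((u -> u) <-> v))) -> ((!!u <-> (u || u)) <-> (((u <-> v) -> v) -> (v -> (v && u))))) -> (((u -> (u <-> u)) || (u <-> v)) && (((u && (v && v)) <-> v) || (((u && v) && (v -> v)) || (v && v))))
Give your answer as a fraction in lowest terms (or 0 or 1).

1

!v = !1/4 = 3/4
!!v = !3/4 = 1/4
u && u = 1/4 && 1/4 = 1/4
u <-> (u && u) = 1/4 <-> 1/4 = 1
u -> u = 1/4 -> 1/4 = 1
(u -> u) <-> v = 1 <-> 1/4 = 1/4
(u <-> (u && u)) && ((u -> u) <-> v) = 1 && 1/4 = 1/4
!!v <-> ((u <-> (u && u)) && ((u -> u) <-> v)) = 1/4 <-> 1/4 = 1
!u = !1/4 = 3/4
!!u = !3/4 = 1/4
u || u = 1/4 || 1/4 = 1/4
!!u <-> (u || u) = 1/4 <-> 1/4 = 1
u <-> v = 1/4 <-> 1/4 = 1
(u <-> v) -> v = 1 -> 1/4 = 1/4
v && u = 1/4 && 1/4 = 1/4
v -> (v && u) = 1/4 -> 1/4 = 1
((u <-> v) -> v) -> (v -> (v && u)) = 1/4 -> 1 = 1
(!!u <-> (u || u)) <-> (((u <-> v) -> v) -> (v -> (v && u))) = 1 <-> 1 = 1
(!!v <-> ((u <-> (u && u)) && ((u -> u) <-> v))) -> ((!!u <-> (u || u)) <-> (((u <-> v) -> v) -> (v -> (v && u)))) = 1 -> 1 = 1
u <-> u = 1/4 <-> 1/4 = 1
u -> (u <-> u) = 1/4 -> 1 = 1
u <-> v = 1/4 <-> 1/4 = 1
(u -> (u <-> u)) || (u <-> v) = 1 || 1 = 1
v && v = 1/4 && 1/4 = 1/4
u && (v && v) = 1/4 && 1/4 = 1/4
(u && (v && v)) <-> v = 1/4 <-> 1/4 = 1
u && v = 1/4 && 1/4 = 1/4
v -> v = 1/4 -> 1/4 = 1
(u && v) && (v -> v) = 1/4 && 1 = 1/4
v && v = 1/4 && 1/4 = 1/4
((u && v) && (v -> v)) || (v && v) = 1/4 || 1/4 = 1/4
((u && (v && v)) <-> v) || (((u && v) && (v -> v)) || (v && v)) = 1 || 1/4 = 1
((u -> (u <-> u)) || (u <-> v)) && (((u && (v && v)) <-> v) || (((u && v) && (v -> v)) || (v && v))) = 1 && 1 = 1
((!!v <-> ((u <-> (u && u)) && ((u -> u) <-> v))) -> ((!!u <-> (u || u)) <-> (((u <-> v) -> v) -> (v -> (v && u))))) -> (((u -> (u <-> u)) || (u <-> v)) && (((u && (v && v)) <-> v) || (((u && v) && (v -> v)) || (v && v)))) = 1 -> 1 = 1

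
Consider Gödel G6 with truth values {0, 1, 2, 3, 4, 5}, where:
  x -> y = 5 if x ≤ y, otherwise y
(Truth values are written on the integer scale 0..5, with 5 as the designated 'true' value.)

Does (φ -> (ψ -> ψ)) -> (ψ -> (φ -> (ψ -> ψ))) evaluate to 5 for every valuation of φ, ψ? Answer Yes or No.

At φ = 5, ψ = 3, for instance:
ψ -> ψ = 3 -> 3 = 5
φ -> (ψ -> ψ) = 5 -> 5 = 5
ψ -> (φ -> (ψ -> ψ)) = 3 -> 5 = 5
(φ -> (ψ -> ψ)) -> (ψ -> (φ -> (ψ -> ψ))) = 5 -> 5 = 5
and checking the remaining 35 assignments likewise gives ≥ 5 in every case.

Yes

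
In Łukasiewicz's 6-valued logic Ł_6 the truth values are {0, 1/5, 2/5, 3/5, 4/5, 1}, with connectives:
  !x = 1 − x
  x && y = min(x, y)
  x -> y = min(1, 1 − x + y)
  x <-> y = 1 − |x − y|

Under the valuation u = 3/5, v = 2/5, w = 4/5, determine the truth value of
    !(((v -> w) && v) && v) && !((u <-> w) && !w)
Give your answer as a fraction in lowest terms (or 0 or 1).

3/5

v -> w = 2/5 -> 4/5 = 1
(v -> w) && v = 1 && 2/5 = 2/5
((v -> w) && v) && v = 2/5 && 2/5 = 2/5
!(((v -> w) && v) && v) = !2/5 = 3/5
u <-> w = 3/5 <-> 4/5 = 4/5
!w = !4/5 = 1/5
(u <-> w) && !w = 4/5 && 1/5 = 1/5
!((u <-> w) && !w) = !1/5 = 4/5
!(((v -> w) && v) && v) && !((u <-> w) && !w) = 3/5 && 4/5 = 3/5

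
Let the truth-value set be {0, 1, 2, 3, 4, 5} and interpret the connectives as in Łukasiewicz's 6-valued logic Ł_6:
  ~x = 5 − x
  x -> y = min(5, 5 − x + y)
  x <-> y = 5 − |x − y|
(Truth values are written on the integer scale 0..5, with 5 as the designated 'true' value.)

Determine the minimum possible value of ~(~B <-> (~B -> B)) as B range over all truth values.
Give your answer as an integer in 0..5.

Take B = 2:
~B = ~2 = 3
~B = ~2 = 3
~B -> B = 3 -> 2 = 4
~B <-> (~B -> B) = 3 <-> 4 = 4
~(~B <-> (~B -> B)) = ~4 = 1
No assignment yields a value below 1, so this is the minimum.

1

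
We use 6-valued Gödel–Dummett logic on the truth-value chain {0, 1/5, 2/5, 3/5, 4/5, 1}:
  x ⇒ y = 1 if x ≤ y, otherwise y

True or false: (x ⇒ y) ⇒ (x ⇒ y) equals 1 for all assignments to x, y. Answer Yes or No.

At x = 1, y = 2/5, for instance:
x ⇒ y = 1 ⇒ 2/5 = 2/5
(x ⇒ y) ⇒ (x ⇒ y) = 2/5 ⇒ 2/5 = 1
and checking the remaining 35 assignments likewise gives ≥ 1 in every case.

Yes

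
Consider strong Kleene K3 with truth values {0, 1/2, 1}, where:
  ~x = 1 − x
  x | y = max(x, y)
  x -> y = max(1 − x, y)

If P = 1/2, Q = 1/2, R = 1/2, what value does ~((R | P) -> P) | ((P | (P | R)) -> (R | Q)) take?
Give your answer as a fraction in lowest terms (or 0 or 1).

R | P = 1/2 | 1/2 = 1/2
(R | P) -> P = 1/2 -> 1/2 = 1/2
~((R | P) -> P) = ~1/2 = 1/2
P | R = 1/2 | 1/2 = 1/2
P | (P | R) = 1/2 | 1/2 = 1/2
R | Q = 1/2 | 1/2 = 1/2
(P | (P | R)) -> (R | Q) = 1/2 -> 1/2 = 1/2
~((R | P) -> P) | ((P | (P | R)) -> (R | Q)) = 1/2 | 1/2 = 1/2

1/2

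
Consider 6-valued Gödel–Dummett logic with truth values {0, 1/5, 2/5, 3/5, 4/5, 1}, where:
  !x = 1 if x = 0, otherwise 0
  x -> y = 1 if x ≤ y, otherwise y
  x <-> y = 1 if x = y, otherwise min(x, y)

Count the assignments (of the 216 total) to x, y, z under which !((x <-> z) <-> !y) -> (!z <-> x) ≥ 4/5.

83

value 1: 82 assignments (counts)
value 4/5: 1 assignment (counts)
value 3/5: 1 assignment
value 2/5: 1 assignment
value 1/5: 1 assignment
value 0: 130 assignments
So 83 of the 216 assignments meet the threshold.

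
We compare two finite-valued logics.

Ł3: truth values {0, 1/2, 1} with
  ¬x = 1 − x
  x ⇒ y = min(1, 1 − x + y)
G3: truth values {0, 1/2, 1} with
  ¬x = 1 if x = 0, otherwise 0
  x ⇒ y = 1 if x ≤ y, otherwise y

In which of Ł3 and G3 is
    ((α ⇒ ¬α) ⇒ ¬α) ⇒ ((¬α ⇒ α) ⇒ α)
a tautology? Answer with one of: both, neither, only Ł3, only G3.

only Ł3

In Ł3: every assignment gives 1 — tautology.
In G3: at α = 1/2 the value is 1/2 — not a tautology.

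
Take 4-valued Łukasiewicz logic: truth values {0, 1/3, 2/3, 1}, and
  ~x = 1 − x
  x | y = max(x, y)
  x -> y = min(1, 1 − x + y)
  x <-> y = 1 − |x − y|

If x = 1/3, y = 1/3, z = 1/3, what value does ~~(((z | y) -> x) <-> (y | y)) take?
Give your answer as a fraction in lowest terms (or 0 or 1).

z | y = 1/3 | 1/3 = 1/3
(z | y) -> x = 1/3 -> 1/3 = 1
y | y = 1/3 | 1/3 = 1/3
((z | y) -> x) <-> (y | y) = 1 <-> 1/3 = 1/3
~(((z | y) -> x) <-> (y | y)) = ~1/3 = 2/3
~~(((z | y) -> x) <-> (y | y)) = ~2/3 = 1/3

1/3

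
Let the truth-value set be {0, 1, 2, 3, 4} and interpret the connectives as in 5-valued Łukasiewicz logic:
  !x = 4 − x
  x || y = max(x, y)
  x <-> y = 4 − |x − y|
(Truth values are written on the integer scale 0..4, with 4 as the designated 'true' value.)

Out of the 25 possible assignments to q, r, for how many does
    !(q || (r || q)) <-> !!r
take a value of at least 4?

value 4: 5 assignments (counts)
value 3: 4 assignments
value 2: 8 assignments
value 1: 2 assignments
value 0: 6 assignments
So 5 of the 25 assignments meet the threshold.

5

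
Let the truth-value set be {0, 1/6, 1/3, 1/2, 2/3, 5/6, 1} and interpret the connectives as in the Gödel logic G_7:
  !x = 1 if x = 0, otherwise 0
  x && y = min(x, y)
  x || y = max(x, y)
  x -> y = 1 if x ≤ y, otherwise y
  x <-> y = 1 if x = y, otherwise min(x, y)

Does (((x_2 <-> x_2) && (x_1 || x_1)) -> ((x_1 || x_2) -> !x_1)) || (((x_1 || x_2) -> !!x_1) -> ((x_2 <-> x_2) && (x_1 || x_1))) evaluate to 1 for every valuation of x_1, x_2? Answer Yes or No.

No

Counterexample: take x_1 = 1/6, x_2 = 0.
x_2 <-> x_2 = 0 <-> 0 = 1
x_1 || x_1 = 1/6 || 1/6 = 1/6
(x_2 <-> x_2) && (x_1 || x_1) = 1 && 1/6 = 1/6
x_1 || x_2 = 1/6 || 0 = 1/6
!x_1 = !1/6 = 0
(x_1 || x_2) -> !x_1 = 1/6 -> 0 = 0
((x_2 <-> x_2) && (x_1 || x_1)) -> ((x_1 || x_2) -> !x_1) = 1/6 -> 0 = 0
x_1 || x_2 = 1/6 || 0 = 1/6
!x_1 = !1/6 = 0
!!x_1 = !0 = 1
(x_1 || x_2) -> !!x_1 = 1/6 -> 1 = 1
x_2 <-> x_2 = 0 <-> 0 = 1
x_1 || x_1 = 1/6 || 1/6 = 1/6
(x_2 <-> x_2) && (x_1 || x_1) = 1 && 1/6 = 1/6
((x_1 || x_2) -> !!x_1) -> ((x_2 <-> x_2) && (x_1 || x_1)) = 1 -> 1/6 = 1/6
(((x_2 <-> x_2) && (x_1 || x_1)) -> ((x_1 || x_2) -> !x_1)) || (((x_1 || x_2) -> !!x_1) -> ((x_2 <-> x_2) && (x_1 || x_1))) = 0 || 1/6 = 1/6
This gives 1/6 ≠ 1.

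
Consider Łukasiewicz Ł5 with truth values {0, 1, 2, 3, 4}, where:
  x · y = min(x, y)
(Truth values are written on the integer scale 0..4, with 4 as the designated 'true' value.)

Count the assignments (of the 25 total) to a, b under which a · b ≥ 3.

value 4: 1 assignment (counts)
value 3: 3 assignments (counts)
value 2: 5 assignments
value 1: 7 assignments
value 0: 9 assignments
So 4 of the 25 assignments meet the threshold.

4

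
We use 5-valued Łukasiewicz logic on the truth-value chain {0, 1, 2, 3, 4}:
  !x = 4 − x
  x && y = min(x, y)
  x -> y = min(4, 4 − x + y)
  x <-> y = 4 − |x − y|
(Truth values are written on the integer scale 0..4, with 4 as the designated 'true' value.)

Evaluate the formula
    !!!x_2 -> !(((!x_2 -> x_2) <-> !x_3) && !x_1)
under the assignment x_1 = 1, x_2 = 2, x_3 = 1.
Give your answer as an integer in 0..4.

3

!x_2 = !2 = 2
!!x_2 = !2 = 2
!!!x_2 = !2 = 2
!x_2 = !2 = 2
!x_2 -> x_2 = 2 -> 2 = 4
!x_3 = !1 = 3
(!x_2 -> x_2) <-> !x_3 = 4 <-> 3 = 3
!x_1 = !1 = 3
((!x_2 -> x_2) <-> !x_3) && !x_1 = 3 && 3 = 3
!(((!x_2 -> x_2) <-> !x_3) && !x_1) = !3 = 1
!!!x_2 -> !(((!x_2 -> x_2) <-> !x_3) && !x_1) = 2 -> 1 = 3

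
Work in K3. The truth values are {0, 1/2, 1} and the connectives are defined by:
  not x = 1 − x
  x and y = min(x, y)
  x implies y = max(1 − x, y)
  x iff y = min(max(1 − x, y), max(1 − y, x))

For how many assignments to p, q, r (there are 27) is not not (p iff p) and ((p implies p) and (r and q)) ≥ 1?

2

value 1: 2 assignments (counts)
value 1/2: 10 assignments
value 0: 15 assignments
So 2 of the 27 assignments meet the threshold.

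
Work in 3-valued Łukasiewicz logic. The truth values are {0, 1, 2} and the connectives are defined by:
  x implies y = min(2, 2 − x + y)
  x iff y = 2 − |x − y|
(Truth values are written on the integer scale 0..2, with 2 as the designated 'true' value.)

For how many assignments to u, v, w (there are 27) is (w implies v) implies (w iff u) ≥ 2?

value 2: 14 assignments (counts)
value 1: 9 assignments
value 0: 4 assignments
So 14 of the 27 assignments meet the threshold.

14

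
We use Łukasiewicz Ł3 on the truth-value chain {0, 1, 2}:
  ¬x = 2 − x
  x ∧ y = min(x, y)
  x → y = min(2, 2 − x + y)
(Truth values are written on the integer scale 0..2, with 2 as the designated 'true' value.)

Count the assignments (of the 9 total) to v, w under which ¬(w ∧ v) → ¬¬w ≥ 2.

5

v = 0, w = 0 ↦ 0  <
v = 0, w = 1 ↦ 1  <
v = 0, w = 2 ↦ 2  ≥
v = 1, w = 0 ↦ 0  <
v = 1, w = 1 ↦ 2  ≥
v = 1, w = 2 ↦ 2  ≥
v = 2, w = 0 ↦ 0  <
v = 2, w = 1 ↦ 2  ≥
v = 2, w = 2 ↦ 2  ≥
So 5 of the 9 assignments meet the threshold.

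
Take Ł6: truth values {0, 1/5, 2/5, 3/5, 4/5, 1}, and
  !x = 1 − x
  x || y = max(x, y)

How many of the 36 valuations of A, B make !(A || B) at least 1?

value 1: 1 assignment (counts)
value 4/5: 3 assignments
value 3/5: 5 assignments
value 2/5: 7 assignments
value 1/5: 9 assignments
value 0: 11 assignments
So 1 of the 36 assignments meets the threshold.

1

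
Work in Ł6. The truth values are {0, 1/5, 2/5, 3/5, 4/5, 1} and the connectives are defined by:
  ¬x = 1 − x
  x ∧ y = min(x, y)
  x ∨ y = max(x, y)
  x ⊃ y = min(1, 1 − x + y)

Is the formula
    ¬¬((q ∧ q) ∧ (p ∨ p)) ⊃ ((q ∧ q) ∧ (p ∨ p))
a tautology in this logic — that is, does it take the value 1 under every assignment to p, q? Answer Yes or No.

Yes

At p = 1/5, q = 3/5, for instance:
q ∧ q = 3/5 ∧ 3/5 = 3/5
p ∨ p = 1/5 ∨ 1/5 = 1/5
(q ∧ q) ∧ (p ∨ p) = 3/5 ∧ 1/5 = 1/5
¬((q ∧ q) ∧ (p ∨ p)) = ¬1/5 = 4/5
¬¬((q ∧ q) ∧ (p ∨ p)) = ¬4/5 = 1/5
¬¬((q ∧ q) ∧ (p ∨ p)) ⊃ ((q ∧ q) ∧ (p ∨ p)) = 1/5 ⊃ 1/5 = 1
and checking the remaining 35 assignments likewise gives ≥ 1 in every case.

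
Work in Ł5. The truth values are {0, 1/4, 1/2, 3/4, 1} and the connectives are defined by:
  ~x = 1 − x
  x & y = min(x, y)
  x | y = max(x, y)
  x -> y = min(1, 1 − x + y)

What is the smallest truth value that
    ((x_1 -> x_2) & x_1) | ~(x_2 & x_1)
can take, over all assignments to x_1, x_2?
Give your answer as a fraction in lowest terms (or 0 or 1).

1/2

Take x_1 = 1/2, x_2 = 1/2:
x_1 -> x_2 = 1/2 -> 1/2 = 1
(x_1 -> x_2) & x_1 = 1 & 1/2 = 1/2
x_2 & x_1 = 1/2 & 1/2 = 1/2
~(x_2 & x_1) = ~1/2 = 1/2
((x_1 -> x_2) & x_1) | ~(x_2 & x_1) = 1/2 | 1/2 = 1/2
No assignment yields a value below 1/2, so this is the minimum.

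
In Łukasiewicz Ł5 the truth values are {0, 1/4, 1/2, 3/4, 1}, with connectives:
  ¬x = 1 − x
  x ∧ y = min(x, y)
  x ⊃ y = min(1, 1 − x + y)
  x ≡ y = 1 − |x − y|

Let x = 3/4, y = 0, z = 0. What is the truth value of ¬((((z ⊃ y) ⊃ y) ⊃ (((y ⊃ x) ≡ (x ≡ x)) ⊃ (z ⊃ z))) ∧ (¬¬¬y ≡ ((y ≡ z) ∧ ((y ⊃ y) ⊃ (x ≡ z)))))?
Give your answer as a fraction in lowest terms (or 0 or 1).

z ⊃ y = 0 ⊃ 0 = 1
(z ⊃ y) ⊃ y = 1 ⊃ 0 = 0
y ⊃ x = 0 ⊃ 3/4 = 1
x ≡ x = 3/4 ≡ 3/4 = 1
(y ⊃ x) ≡ (x ≡ x) = 1 ≡ 1 = 1
z ⊃ z = 0 ⊃ 0 = 1
((y ⊃ x) ≡ (x ≡ x)) ⊃ (z ⊃ z) = 1 ⊃ 1 = 1
((z ⊃ y) ⊃ y) ⊃ (((y ⊃ x) ≡ (x ≡ x)) ⊃ (z ⊃ z)) = 0 ⊃ 1 = 1
¬y = ¬0 = 1
¬¬y = ¬1 = 0
¬¬¬y = ¬0 = 1
y ≡ z = 0 ≡ 0 = 1
y ⊃ y = 0 ⊃ 0 = 1
x ≡ z = 3/4 ≡ 0 = 1/4
(y ⊃ y) ⊃ (x ≡ z) = 1 ⊃ 1/4 = 1/4
(y ≡ z) ∧ ((y ⊃ y) ⊃ (x ≡ z)) = 1 ∧ 1/4 = 1/4
¬¬¬y ≡ ((y ≡ z) ∧ ((y ⊃ y) ⊃ (x ≡ z))) = 1 ≡ 1/4 = 1/4
(((z ⊃ y) ⊃ y) ⊃ (((y ⊃ x) ≡ (x ≡ x)) ⊃ (z ⊃ z))) ∧ (¬¬¬y ≡ ((y ≡ z) ∧ ((y ⊃ y) ⊃ (x ≡ z)))) = 1 ∧ 1/4 = 1/4
¬((((z ⊃ y) ⊃ y) ⊃ (((y ⊃ x) ≡ (x ≡ x)) ⊃ (z ⊃ z))) ∧ (¬¬¬y ≡ ((y ≡ z) ∧ ((y ⊃ y) ⊃ (x ≡ z))))) = ¬1/4 = 3/4

3/4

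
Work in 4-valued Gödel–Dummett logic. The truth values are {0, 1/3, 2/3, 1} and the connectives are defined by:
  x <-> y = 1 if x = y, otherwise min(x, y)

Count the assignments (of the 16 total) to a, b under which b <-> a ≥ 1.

4

a = 0, b = 0 ↦ 1  ≥
a = 0, b = 1/3 ↦ 0  <
a = 0, b = 2/3 ↦ 0  <
a = 0, b = 1 ↦ 0  <
a = 1/3, b = 0 ↦ 0  <
a = 1/3, b = 1/3 ↦ 1  ≥
a = 1/3, b = 2/3 ↦ 1/3  <
a = 1/3, b = 1 ↦ 1/3  <
a = 2/3, b = 0 ↦ 0  <
a = 2/3, b = 1/3 ↦ 1/3  <
a = 2/3, b = 2/3 ↦ 1  ≥
a = 2/3, b = 1 ↦ 2/3  <
a = 1, b = 0 ↦ 0  <
a = 1, b = 1/3 ↦ 1/3  <
a = 1, b = 2/3 ↦ 2/3  <
a = 1, b = 1 ↦ 1  ≥
So 4 of the 16 assignments meet the threshold.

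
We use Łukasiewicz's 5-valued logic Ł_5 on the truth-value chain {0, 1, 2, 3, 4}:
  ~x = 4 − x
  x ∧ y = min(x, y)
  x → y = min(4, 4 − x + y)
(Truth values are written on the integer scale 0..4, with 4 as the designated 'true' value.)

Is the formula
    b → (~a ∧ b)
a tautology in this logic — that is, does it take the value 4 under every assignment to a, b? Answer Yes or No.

No

Counterexample: take a = 1, b = 4.
~a = ~1 = 3
~a ∧ b = 3 ∧ 4 = 3
b → (~a ∧ b) = 4 → 3 = 3
This gives 3 ≠ 4.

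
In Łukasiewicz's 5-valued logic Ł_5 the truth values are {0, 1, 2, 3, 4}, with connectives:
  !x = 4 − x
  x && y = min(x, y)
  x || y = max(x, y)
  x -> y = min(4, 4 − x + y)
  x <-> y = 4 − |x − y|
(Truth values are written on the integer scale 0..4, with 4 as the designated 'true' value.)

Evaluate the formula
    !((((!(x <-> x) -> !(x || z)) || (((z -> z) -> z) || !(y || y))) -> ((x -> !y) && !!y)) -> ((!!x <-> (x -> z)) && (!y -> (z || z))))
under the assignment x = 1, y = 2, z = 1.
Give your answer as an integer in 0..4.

x <-> x = 1 <-> 1 = 4
!(x <-> x) = !4 = 0
x || z = 1 || 1 = 1
!(x || z) = !1 = 3
!(x <-> x) -> !(x || z) = 0 -> 3 = 4
z -> z = 1 -> 1 = 4
(z -> z) -> z = 4 -> 1 = 1
y || y = 2 || 2 = 2
!(y || y) = !2 = 2
((z -> z) -> z) || !(y || y) = 1 || 2 = 2
(!(x <-> x) -> !(x || z)) || (((z -> z) -> z) || !(y || y)) = 4 || 2 = 4
!y = !2 = 2
x -> !y = 1 -> 2 = 4
!y = !2 = 2
!!y = !2 = 2
(x -> !y) && !!y = 4 && 2 = 2
((!(x <-> x) -> !(x || z)) || (((z -> z) -> z) || !(y || y))) -> ((x -> !y) && !!y) = 4 -> 2 = 2
!x = !1 = 3
!!x = !3 = 1
x -> z = 1 -> 1 = 4
!!x <-> (x -> z) = 1 <-> 4 = 1
!y = !2 = 2
z || z = 1 || 1 = 1
!y -> (z || z) = 2 -> 1 = 3
(!!x <-> (x -> z)) && (!y -> (z || z)) = 1 && 3 = 1
(((!(x <-> x) -> !(x || z)) || (((z -> z) -> z) || !(y || y))) -> ((x -> !y) && !!y)) -> ((!!x <-> (x -> z)) && (!y -> (z || z))) = 2 -> 1 = 3
!((((!(x <-> x) -> !(x || z)) || (((z -> z) -> z) || !(y || y))) -> ((x -> !y) && !!y)) -> ((!!x <-> (x -> z)) && (!y -> (z || z)))) = !3 = 1

1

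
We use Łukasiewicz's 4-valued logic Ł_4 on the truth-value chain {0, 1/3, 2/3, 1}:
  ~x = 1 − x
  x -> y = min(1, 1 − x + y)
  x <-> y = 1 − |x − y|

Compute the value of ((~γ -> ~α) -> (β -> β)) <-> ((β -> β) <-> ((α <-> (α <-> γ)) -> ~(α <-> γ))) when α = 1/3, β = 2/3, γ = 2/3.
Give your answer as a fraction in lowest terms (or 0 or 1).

~γ = ~2/3 = 1/3
~α = ~1/3 = 2/3
~γ -> ~α = 1/3 -> 2/3 = 1
β -> β = 2/3 -> 2/3 = 1
(~γ -> ~α) -> (β -> β) = 1 -> 1 = 1
β -> β = 2/3 -> 2/3 = 1
α <-> γ = 1/3 <-> 2/3 = 2/3
α <-> (α <-> γ) = 1/3 <-> 2/3 = 2/3
α <-> γ = 1/3 <-> 2/3 = 2/3
~(α <-> γ) = ~2/3 = 1/3
(α <-> (α <-> γ)) -> ~(α <-> γ) = 2/3 -> 1/3 = 2/3
(β -> β) <-> ((α <-> (α <-> γ)) -> ~(α <-> γ)) = 1 <-> 2/3 = 2/3
((~γ -> ~α) -> (β -> β)) <-> ((β -> β) <-> ((α <-> (α <-> γ)) -> ~(α <-> γ))) = 1 <-> 2/3 = 2/3

2/3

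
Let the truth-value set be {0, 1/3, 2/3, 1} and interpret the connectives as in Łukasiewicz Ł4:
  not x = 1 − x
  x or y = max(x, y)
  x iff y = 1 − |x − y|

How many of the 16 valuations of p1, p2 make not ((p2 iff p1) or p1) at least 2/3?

p1 = 0, p2 = 0 ↦ 0  <
p1 = 0, p2 = 1/3 ↦ 1/3  <
p1 = 0, p2 = 2/3 ↦ 2/3  ≥
p1 = 0, p2 = 1 ↦ 1  ≥
p1 = 1/3, p2 = 0 ↦ 1/3  <
p1 = 1/3, p2 = 1/3 ↦ 0  <
p1 = 1/3, p2 = 2/3 ↦ 1/3  <
p1 = 1/3, p2 = 1 ↦ 2/3  ≥
p1 = 2/3, p2 = 0 ↦ 1/3  <
p1 = 2/3, p2 = 1/3 ↦ 1/3  <
p1 = 2/3, p2 = 2/3 ↦ 0  <
p1 = 2/3, p2 = 1 ↦ 1/3  <
p1 = 1, p2 = 0 ↦ 0  <
p1 = 1, p2 = 1/3 ↦ 0  <
p1 = 1, p2 = 2/3 ↦ 0  <
p1 = 1, p2 = 1 ↦ 0  <
So 3 of the 16 assignments meet the threshold.

3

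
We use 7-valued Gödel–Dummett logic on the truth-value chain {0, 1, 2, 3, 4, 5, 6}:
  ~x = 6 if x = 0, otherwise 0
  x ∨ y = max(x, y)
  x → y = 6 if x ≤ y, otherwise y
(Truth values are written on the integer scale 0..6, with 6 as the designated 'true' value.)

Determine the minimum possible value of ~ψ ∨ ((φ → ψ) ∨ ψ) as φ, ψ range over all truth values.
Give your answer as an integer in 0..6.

1

Take φ = 2, ψ = 1:
~ψ = ~1 = 0
φ → ψ = 2 → 1 = 1
(φ → ψ) ∨ ψ = 1 ∨ 1 = 1
~ψ ∨ ((φ → ψ) ∨ ψ) = 0 ∨ 1 = 1
No assignment yields a value below 1, so this is the minimum.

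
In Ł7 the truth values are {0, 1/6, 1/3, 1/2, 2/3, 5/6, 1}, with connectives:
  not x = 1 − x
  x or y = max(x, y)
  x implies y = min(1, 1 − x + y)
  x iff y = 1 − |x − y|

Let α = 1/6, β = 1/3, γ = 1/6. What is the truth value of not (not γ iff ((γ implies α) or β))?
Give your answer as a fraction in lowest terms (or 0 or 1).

1/6

not γ = not 1/6 = 5/6
γ implies α = 1/6 implies 1/6 = 1
(γ implies α) or β = 1 or 1/3 = 1
not γ iff ((γ implies α) or β) = 5/6 iff 1 = 5/6
not (not γ iff ((γ implies α) or β)) = not 5/6 = 1/6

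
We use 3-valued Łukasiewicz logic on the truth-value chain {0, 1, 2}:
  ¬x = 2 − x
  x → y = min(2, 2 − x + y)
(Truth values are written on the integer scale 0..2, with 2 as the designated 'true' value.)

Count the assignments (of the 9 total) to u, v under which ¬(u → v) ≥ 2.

u = 0, v = 0 ↦ 0  <
u = 0, v = 1 ↦ 0  <
u = 0, v = 2 ↦ 0  <
u = 1, v = 0 ↦ 1  <
u = 1, v = 1 ↦ 0  <
u = 1, v = 2 ↦ 0  <
u = 2, v = 0 ↦ 2  ≥
u = 2, v = 1 ↦ 1  <
u = 2, v = 2 ↦ 0  <
So 1 of the 9 assignments meets the threshold.

1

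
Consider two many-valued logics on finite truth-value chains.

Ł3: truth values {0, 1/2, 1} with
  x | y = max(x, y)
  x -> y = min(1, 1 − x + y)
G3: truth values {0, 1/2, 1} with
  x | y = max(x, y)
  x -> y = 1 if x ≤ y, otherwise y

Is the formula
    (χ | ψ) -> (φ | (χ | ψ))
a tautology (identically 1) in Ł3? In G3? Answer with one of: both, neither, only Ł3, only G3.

In Ł3: every assignment gives 1 — tautology.
In G3: every assignment gives 1 — tautology.

both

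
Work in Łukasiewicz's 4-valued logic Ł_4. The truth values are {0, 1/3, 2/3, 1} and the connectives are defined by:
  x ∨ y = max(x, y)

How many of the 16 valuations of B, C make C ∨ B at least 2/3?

B = 0, C = 0 ↦ 0  <
B = 0, C = 1/3 ↦ 1/3  <
B = 0, C = 2/3 ↦ 2/3  ≥
B = 0, C = 1 ↦ 1  ≥
B = 1/3, C = 0 ↦ 1/3  <
B = 1/3, C = 1/3 ↦ 1/3  <
B = 1/3, C = 2/3 ↦ 2/3  ≥
B = 1/3, C = 1 ↦ 1  ≥
B = 2/3, C = 0 ↦ 2/3  ≥
B = 2/3, C = 1/3 ↦ 2/3  ≥
B = 2/3, C = 2/3 ↦ 2/3  ≥
B = 2/3, C = 1 ↦ 1  ≥
B = 1, C = 0 ↦ 1  ≥
B = 1, C = 1/3 ↦ 1  ≥
B = 1, C = 2/3 ↦ 1  ≥
B = 1, C = 1 ↦ 1  ≥
So 12 of the 16 assignments meet the threshold.

12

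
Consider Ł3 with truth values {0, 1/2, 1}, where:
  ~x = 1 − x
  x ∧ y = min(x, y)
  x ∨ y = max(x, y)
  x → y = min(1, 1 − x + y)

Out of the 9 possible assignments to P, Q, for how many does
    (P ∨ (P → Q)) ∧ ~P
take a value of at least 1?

P = 0, Q = 0 ↦ 1  ≥
P = 0, Q = 1/2 ↦ 1  ≥
P = 0, Q = 1 ↦ 1  ≥
P = 1/2, Q = 0 ↦ 1/2  <
P = 1/2, Q = 1/2 ↦ 1/2  <
P = 1/2, Q = 1 ↦ 1/2  <
P = 1, Q = 0 ↦ 0  <
P = 1, Q = 1/2 ↦ 0  <
P = 1, Q = 1 ↦ 0  <
So 3 of the 9 assignments meet the threshold.

3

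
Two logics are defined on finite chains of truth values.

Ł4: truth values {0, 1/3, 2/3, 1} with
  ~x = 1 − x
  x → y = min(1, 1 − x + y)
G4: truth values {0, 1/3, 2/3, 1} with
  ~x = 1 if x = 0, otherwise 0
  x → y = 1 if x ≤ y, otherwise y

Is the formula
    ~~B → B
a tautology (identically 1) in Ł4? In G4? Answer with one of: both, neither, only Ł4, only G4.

only Ł4

In Ł4: every assignment gives 1 — tautology.
In G4: at B = 1/3 the value is 1/3 — not a tautology.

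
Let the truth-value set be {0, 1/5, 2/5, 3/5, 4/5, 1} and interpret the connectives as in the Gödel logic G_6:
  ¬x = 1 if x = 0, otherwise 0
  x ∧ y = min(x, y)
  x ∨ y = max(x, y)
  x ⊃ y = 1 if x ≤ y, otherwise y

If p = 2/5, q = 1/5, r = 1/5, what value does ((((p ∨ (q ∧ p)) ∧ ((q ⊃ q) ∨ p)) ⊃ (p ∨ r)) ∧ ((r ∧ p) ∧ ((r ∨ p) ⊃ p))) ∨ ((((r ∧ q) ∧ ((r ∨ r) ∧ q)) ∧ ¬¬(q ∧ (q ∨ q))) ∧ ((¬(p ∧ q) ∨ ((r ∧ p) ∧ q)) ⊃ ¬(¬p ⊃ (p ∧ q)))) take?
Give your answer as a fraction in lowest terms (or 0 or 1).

1/5

q ∧ p = 1/5 ∧ 2/5 = 1/5
p ∨ (q ∧ p) = 2/5 ∨ 1/5 = 2/5
q ⊃ q = 1/5 ⊃ 1/5 = 1
(q ⊃ q) ∨ p = 1 ∨ 2/5 = 1
(p ∨ (q ∧ p)) ∧ ((q ⊃ q) ∨ p) = 2/5 ∧ 1 = 2/5
p ∨ r = 2/5 ∨ 1/5 = 2/5
((p ∨ (q ∧ p)) ∧ ((q ⊃ q) ∨ p)) ⊃ (p ∨ r) = 2/5 ⊃ 2/5 = 1
r ∧ p = 1/5 ∧ 2/5 = 1/5
r ∨ p = 1/5 ∨ 2/5 = 2/5
(r ∨ p) ⊃ p = 2/5 ⊃ 2/5 = 1
(r ∧ p) ∧ ((r ∨ p) ⊃ p) = 1/5 ∧ 1 = 1/5
(((p ∨ (q ∧ p)) ∧ ((q ⊃ q) ∨ p)) ⊃ (p ∨ r)) ∧ ((r ∧ p) ∧ ((r ∨ p) ⊃ p)) = 1 ∧ 1/5 = 1/5
r ∧ q = 1/5 ∧ 1/5 = 1/5
r ∨ r = 1/5 ∨ 1/5 = 1/5
(r ∨ r) ∧ q = 1/5 ∧ 1/5 = 1/5
(r ∧ q) ∧ ((r ∨ r) ∧ q) = 1/5 ∧ 1/5 = 1/5
q ∨ q = 1/5 ∨ 1/5 = 1/5
q ∧ (q ∨ q) = 1/5 ∧ 1/5 = 1/5
¬(q ∧ (q ∨ q)) = ¬1/5 = 0
¬¬(q ∧ (q ∨ q)) = ¬0 = 1
((r ∧ q) ∧ ((r ∨ r) ∧ q)) ∧ ¬¬(q ∧ (q ∨ q)) = 1/5 ∧ 1 = 1/5
p ∧ q = 2/5 ∧ 1/5 = 1/5
¬(p ∧ q) = ¬1/5 = 0
r ∧ p = 1/5 ∧ 2/5 = 1/5
(r ∧ p) ∧ q = 1/5 ∧ 1/5 = 1/5
¬(p ∧ q) ∨ ((r ∧ p) ∧ q) = 0 ∨ 1/5 = 1/5
¬p = ¬2/5 = 0
p ∧ q = 2/5 ∧ 1/5 = 1/5
¬p ⊃ (p ∧ q) = 0 ⊃ 1/5 = 1
¬(¬p ⊃ (p ∧ q)) = ¬1 = 0
(¬(p ∧ q) ∨ ((r ∧ p) ∧ q)) ⊃ ¬(¬p ⊃ (p ∧ q)) = 1/5 ⊃ 0 = 0
(((r ∧ q) ∧ ((r ∨ r) ∧ q)) ∧ ¬¬(q ∧ (q ∨ q))) ∧ ((¬(p ∧ q) ∨ ((r ∧ p) ∧ q)) ⊃ ¬(¬p ⊃ (p ∧ q))) = 1/5 ∧ 0 = 0
((((p ∨ (q ∧ p)) ∧ ((q ⊃ q) ∨ p)) ⊃ (p ∨ r)) ∧ ((r ∧ p) ∧ ((r ∨ p) ⊃ p))) ∨ ((((r ∧ q) ∧ ((r ∨ r) ∧ q)) ∧ ¬¬(q ∧ (q ∨ q))) ∧ ((¬(p ∧ q) ∨ ((r ∧ p) ∧ q)) ⊃ ¬(¬p ⊃ (p ∧ q)))) = 1/5 ∨ 0 = 1/5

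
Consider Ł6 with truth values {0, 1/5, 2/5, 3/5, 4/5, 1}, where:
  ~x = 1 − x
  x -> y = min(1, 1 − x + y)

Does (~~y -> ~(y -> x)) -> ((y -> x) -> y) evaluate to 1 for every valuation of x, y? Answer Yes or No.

No

Counterexample: take x = 0, y = 0.
~y = ~0 = 1
~~y = ~1 = 0
y -> x = 0 -> 0 = 1
~(y -> x) = ~1 = 0
~~y -> ~(y -> x) = 0 -> 0 = 1
y -> x = 0 -> 0 = 1
(y -> x) -> y = 1 -> 0 = 0
(~~y -> ~(y -> x)) -> ((y -> x) -> y) = 1 -> 0 = 0
This gives 0 ≠ 1.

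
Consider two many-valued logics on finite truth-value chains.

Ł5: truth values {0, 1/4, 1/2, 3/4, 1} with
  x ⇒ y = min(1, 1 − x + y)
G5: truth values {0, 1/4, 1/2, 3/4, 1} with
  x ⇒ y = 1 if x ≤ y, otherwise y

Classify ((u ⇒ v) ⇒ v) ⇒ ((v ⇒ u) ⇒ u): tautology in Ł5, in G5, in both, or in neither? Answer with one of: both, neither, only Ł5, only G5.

only Ł5

In Ł5: every assignment gives 1 — tautology.
In G5: at u = 1/4, v = 0 the value is 1/4 — not a tautology.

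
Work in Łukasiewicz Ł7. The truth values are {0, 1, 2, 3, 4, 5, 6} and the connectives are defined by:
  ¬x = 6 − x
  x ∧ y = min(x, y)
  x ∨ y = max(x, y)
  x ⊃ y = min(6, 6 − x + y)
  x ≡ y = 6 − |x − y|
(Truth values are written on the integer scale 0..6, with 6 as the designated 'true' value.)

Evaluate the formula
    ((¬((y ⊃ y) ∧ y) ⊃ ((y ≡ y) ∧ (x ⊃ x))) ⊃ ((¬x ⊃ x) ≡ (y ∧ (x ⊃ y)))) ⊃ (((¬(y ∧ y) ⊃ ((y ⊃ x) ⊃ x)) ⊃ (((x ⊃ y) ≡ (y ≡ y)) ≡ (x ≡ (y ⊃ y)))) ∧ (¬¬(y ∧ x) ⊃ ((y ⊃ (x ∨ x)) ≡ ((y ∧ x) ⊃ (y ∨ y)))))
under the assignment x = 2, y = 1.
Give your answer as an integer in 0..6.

6

y ⊃ y = 1 ⊃ 1 = 6
(y ⊃ y) ∧ y = 6 ∧ 1 = 1
¬((y ⊃ y) ∧ y) = ¬1 = 5
y ≡ y = 1 ≡ 1 = 6
x ⊃ x = 2 ⊃ 2 = 6
(y ≡ y) ∧ (x ⊃ x) = 6 ∧ 6 = 6
¬((y ⊃ y) ∧ y) ⊃ ((y ≡ y) ∧ (x ⊃ x)) = 5 ⊃ 6 = 6
¬x = ¬2 = 4
¬x ⊃ x = 4 ⊃ 2 = 4
x ⊃ y = 2 ⊃ 1 = 5
y ∧ (x ⊃ y) = 1 ∧ 5 = 1
(¬x ⊃ x) ≡ (y ∧ (x ⊃ y)) = 4 ≡ 1 = 3
(¬((y ⊃ y) ∧ y) ⊃ ((y ≡ y) ∧ (x ⊃ x))) ⊃ ((¬x ⊃ x) ≡ (y ∧ (x ⊃ y))) = 6 ⊃ 3 = 3
y ∧ y = 1 ∧ 1 = 1
¬(y ∧ y) = ¬1 = 5
y ⊃ x = 1 ⊃ 2 = 6
(y ⊃ x) ⊃ x = 6 ⊃ 2 = 2
¬(y ∧ y) ⊃ ((y ⊃ x) ⊃ x) = 5 ⊃ 2 = 3
x ⊃ y = 2 ⊃ 1 = 5
y ≡ y = 1 ≡ 1 = 6
(x ⊃ y) ≡ (y ≡ y) = 5 ≡ 6 = 5
y ⊃ y = 1 ⊃ 1 = 6
x ≡ (y ⊃ y) = 2 ≡ 6 = 2
((x ⊃ y) ≡ (y ≡ y)) ≡ (x ≡ (y ⊃ y)) = 5 ≡ 2 = 3
(¬(y ∧ y) ⊃ ((y ⊃ x) ⊃ x)) ⊃ (((x ⊃ y) ≡ (y ≡ y)) ≡ (x ≡ (y ⊃ y))) = 3 ⊃ 3 = 6
y ∧ x = 1 ∧ 2 = 1
¬(y ∧ x) = ¬1 = 5
¬¬(y ∧ x) = ¬5 = 1
x ∨ x = 2 ∨ 2 = 2
y ⊃ (x ∨ x) = 1 ⊃ 2 = 6
y ∧ x = 1 ∧ 2 = 1
y ∨ y = 1 ∨ 1 = 1
(y ∧ x) ⊃ (y ∨ y) = 1 ⊃ 1 = 6
(y ⊃ (x ∨ x)) ≡ ((y ∧ x) ⊃ (y ∨ y)) = 6 ≡ 6 = 6
¬¬(y ∧ x) ⊃ ((y ⊃ (x ∨ x)) ≡ ((y ∧ x) ⊃ (y ∨ y))) = 1 ⊃ 6 = 6
((¬(y ∧ y) ⊃ ((y ⊃ x) ⊃ x)) ⊃ (((x ⊃ y) ≡ (y ≡ y)) ≡ (x ≡ (y ⊃ y)))) ∧ (¬¬(y ∧ x) ⊃ ((y ⊃ (x ∨ x)) ≡ ((y ∧ x) ⊃ (y ∨ y)))) = 6 ∧ 6 = 6
((¬((y ⊃ y) ∧ y) ⊃ ((y ≡ y) ∧ (x ⊃ x))) ⊃ ((¬x ⊃ x) ≡ (y ∧ (x ⊃ y)))) ⊃ (((¬(y ∧ y) ⊃ ((y ⊃ x) ⊃ x)) ⊃ (((x ⊃ y) ≡ (y ≡ y)) ≡ (x ≡ (y ⊃ y)))) ∧ (¬¬(y ∧ x) ⊃ ((y ⊃ (x ∨ x)) ≡ ((y ∧ x) ⊃ (y ∨ y))))) = 3 ⊃ 6 = 6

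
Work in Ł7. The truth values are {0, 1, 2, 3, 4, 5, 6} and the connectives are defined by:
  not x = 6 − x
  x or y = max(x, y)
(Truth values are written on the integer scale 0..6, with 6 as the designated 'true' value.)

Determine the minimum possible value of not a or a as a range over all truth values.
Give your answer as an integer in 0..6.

3

Take a = 3:
not a = not 3 = 3
not a or a = 3 or 3 = 3
No assignment yields a value below 3, so this is the minimum.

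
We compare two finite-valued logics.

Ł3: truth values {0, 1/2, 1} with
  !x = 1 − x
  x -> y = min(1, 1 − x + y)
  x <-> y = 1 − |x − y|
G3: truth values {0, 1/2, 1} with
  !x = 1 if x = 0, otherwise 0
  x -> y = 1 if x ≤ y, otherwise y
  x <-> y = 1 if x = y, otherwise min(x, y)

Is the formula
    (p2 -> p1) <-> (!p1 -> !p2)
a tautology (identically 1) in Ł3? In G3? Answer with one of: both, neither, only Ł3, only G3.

In Ł3: every assignment gives 1 — tautology.
In G3: at p1 = 1/2, p2 = 1 the value is 1/2 — not a tautology.

only Ł3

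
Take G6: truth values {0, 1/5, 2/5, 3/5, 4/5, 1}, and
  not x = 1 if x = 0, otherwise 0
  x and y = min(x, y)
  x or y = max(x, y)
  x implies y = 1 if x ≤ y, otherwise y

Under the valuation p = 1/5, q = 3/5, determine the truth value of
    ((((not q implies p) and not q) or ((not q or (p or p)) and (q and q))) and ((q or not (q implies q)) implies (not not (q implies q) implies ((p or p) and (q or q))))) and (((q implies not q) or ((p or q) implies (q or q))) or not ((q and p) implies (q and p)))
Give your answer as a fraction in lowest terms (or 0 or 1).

not q = not 3/5 = 0
not q implies p = 0 implies 1/5 = 1
not q = not 3/5 = 0
(not q implies p) and not q = 1 and 0 = 0
not q = not 3/5 = 0
p or p = 1/5 or 1/5 = 1/5
not q or (p or p) = 0 or 1/5 = 1/5
q and q = 3/5 and 3/5 = 3/5
(not q or (p or p)) and (q and q) = 1/5 and 3/5 = 1/5
((not q implies p) and not q) or ((not q or (p or p)) and (q and q)) = 0 or 1/5 = 1/5
q implies q = 3/5 implies 3/5 = 1
not (q implies q) = not 1 = 0
q or not (q implies q) = 3/5 or 0 = 3/5
q implies q = 3/5 implies 3/5 = 1
not (q implies q) = not 1 = 0
not not (q implies q) = not 0 = 1
p or p = 1/5 or 1/5 = 1/5
q or q = 3/5 or 3/5 = 3/5
(p or p) and (q or q) = 1/5 and 3/5 = 1/5
not not (q implies q) implies ((p or p) and (q or q)) = 1 implies 1/5 = 1/5
(q or not (q implies q)) implies (not not (q implies q) implies ((p or p) and (q or q))) = 3/5 implies 1/5 = 1/5
(((not q implies p) and not q) or ((not q or (p or p)) and (q and q))) and ((q or not (q implies q)) implies (not not (q implies q) implies ((p or p) and (q or q)))) = 1/5 and 1/5 = 1/5
not q = not 3/5 = 0
q implies not q = 3/5 implies 0 = 0
p or q = 1/5 or 3/5 = 3/5
q or q = 3/5 or 3/5 = 3/5
(p or q) implies (q or q) = 3/5 implies 3/5 = 1
(q implies not q) or ((p or q) implies (q or q)) = 0 or 1 = 1
q and p = 3/5 and 1/5 = 1/5
q and p = 3/5 and 1/5 = 1/5
(q and p) implies (q and p) = 1/5 implies 1/5 = 1
not ((q and p) implies (q and p)) = not 1 = 0
((q implies not q) or ((p or q) implies (q or q))) or not ((q and p) implies (q and p)) = 1 or 0 = 1
((((not q implies p) and not q) or ((not q or (p or p)) and (q and q))) and ((q or not (q implies q)) implies (not not (q implies q) implies ((p or p) and (q or q))))) and (((q implies not q) or ((p or q) implies (q or q))) or not ((q and p) implies (q and p))) = 1/5 and 1 = 1/5

1/5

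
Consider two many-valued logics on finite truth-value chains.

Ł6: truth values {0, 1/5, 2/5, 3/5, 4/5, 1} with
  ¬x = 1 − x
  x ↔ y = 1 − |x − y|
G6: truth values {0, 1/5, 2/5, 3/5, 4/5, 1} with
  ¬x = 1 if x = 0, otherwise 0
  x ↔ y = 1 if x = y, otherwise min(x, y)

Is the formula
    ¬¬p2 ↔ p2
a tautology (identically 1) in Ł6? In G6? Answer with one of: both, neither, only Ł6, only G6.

In Ł6: every assignment gives 1 — tautology.
In G6: at p2 = 1/5 the value is 1/5 — not a tautology.

only Ł6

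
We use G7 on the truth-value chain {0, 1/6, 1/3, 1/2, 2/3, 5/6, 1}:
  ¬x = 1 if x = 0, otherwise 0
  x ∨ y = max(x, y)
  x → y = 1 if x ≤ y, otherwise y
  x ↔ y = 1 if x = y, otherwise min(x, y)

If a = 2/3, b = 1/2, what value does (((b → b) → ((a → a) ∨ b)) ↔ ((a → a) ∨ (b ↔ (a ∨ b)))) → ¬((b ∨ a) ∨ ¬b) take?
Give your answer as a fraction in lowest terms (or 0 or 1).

b → b = 1/2 → 1/2 = 1
a → a = 2/3 → 2/3 = 1
(a → a) ∨ b = 1 ∨ 1/2 = 1
(b → b) → ((a → a) ∨ b) = 1 → 1 = 1
a → a = 2/3 → 2/3 = 1
a ∨ b = 2/3 ∨ 1/2 = 2/3
b ↔ (a ∨ b) = 1/2 ↔ 2/3 = 1/2
(a → a) ∨ (b ↔ (a ∨ b)) = 1 ∨ 1/2 = 1
((b → b) → ((a → a) ∨ b)) ↔ ((a → a) ∨ (b ↔ (a ∨ b))) = 1 ↔ 1 = 1
b ∨ a = 1/2 ∨ 2/3 = 2/3
¬b = ¬1/2 = 0
(b ∨ a) ∨ ¬b = 2/3 ∨ 0 = 2/3
¬((b ∨ a) ∨ ¬b) = ¬2/3 = 0
(((b → b) → ((a → a) ∨ b)) ↔ ((a → a) ∨ (b ↔ (a ∨ b)))) → ¬((b ∨ a) ∨ ¬b) = 1 → 0 = 0

0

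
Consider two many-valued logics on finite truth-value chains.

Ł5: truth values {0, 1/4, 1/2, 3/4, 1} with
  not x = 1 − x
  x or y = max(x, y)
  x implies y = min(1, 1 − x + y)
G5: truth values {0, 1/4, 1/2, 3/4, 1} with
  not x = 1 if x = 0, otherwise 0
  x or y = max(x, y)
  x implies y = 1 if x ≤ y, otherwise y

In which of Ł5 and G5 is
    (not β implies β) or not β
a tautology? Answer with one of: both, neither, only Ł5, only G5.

only G5

In Ł5: at β = 1/4 the value is 3/4 — not a tautology.
In G5: every assignment gives 1 — tautology.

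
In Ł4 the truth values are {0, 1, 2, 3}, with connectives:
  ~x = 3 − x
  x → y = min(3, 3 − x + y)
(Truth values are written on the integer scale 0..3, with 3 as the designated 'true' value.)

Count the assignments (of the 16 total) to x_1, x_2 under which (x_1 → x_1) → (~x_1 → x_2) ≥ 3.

10

x_1 = 0, x_2 = 0 ↦ 0  <
x_1 = 0, x_2 = 1 ↦ 1  <
x_1 = 0, x_2 = 2 ↦ 2  <
x_1 = 0, x_2 = 3 ↦ 3  ≥
x_1 = 1, x_2 = 0 ↦ 1  <
x_1 = 1, x_2 = 1 ↦ 2  <
x_1 = 1, x_2 = 2 ↦ 3  ≥
x_1 = 1, x_2 = 3 ↦ 3  ≥
x_1 = 2, x_2 = 0 ↦ 2  <
x_1 = 2, x_2 = 1 ↦ 3  ≥
x_1 = 2, x_2 = 2 ↦ 3  ≥
x_1 = 2, x_2 = 3 ↦ 3  ≥
x_1 = 3, x_2 = 0 ↦ 3  ≥
x_1 = 3, x_2 = 1 ↦ 3  ≥
x_1 = 3, x_2 = 2 ↦ 3  ≥
x_1 = 3, x_2 = 3 ↦ 3  ≥
So 10 of the 16 assignments meet the threshold.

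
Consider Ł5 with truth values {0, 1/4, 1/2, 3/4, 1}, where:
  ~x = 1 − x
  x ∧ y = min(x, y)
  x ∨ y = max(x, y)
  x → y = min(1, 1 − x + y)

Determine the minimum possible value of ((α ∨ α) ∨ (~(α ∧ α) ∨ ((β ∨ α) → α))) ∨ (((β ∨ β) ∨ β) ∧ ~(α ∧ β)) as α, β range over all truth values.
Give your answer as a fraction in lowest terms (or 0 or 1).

1/2

Take α = 1/2, β = 1:
α ∨ α = 1/2 ∨ 1/2 = 1/2
α ∧ α = 1/2 ∧ 1/2 = 1/2
~(α ∧ α) = ~1/2 = 1/2
β ∨ α = 1 ∨ 1/2 = 1
(β ∨ α) → α = 1 → 1/2 = 1/2
~(α ∧ α) ∨ ((β ∨ α) → α) = 1/2 ∨ 1/2 = 1/2
(α ∨ α) ∨ (~(α ∧ α) ∨ ((β ∨ α) → α)) = 1/2 ∨ 1/2 = 1/2
β ∨ β = 1 ∨ 1 = 1
(β ∨ β) ∨ β = 1 ∨ 1 = 1
α ∧ β = 1/2 ∧ 1 = 1/2
~(α ∧ β) = ~1/2 = 1/2
((β ∨ β) ∨ β) ∧ ~(α ∧ β) = 1 ∧ 1/2 = 1/2
((α ∨ α) ∨ (~(α ∧ α) ∨ ((β ∨ α) → α))) ∨ (((β ∨ β) ∨ β) ∧ ~(α ∧ β)) = 1/2 ∨ 1/2 = 1/2
No assignment yields a value below 1/2, so this is the minimum.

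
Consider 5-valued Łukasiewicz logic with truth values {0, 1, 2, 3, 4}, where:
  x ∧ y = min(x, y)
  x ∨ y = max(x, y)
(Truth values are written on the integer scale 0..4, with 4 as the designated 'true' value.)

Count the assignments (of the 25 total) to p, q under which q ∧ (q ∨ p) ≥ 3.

value 4: 5 assignments (counts)
value 3: 5 assignments (counts)
value 2: 5 assignments
value 1: 5 assignments
value 0: 5 assignments
So 10 of the 25 assignments meet the threshold.

10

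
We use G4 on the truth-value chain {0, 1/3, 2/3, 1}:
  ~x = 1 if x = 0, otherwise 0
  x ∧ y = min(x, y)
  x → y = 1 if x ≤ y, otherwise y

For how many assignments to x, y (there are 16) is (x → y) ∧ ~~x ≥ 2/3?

x = 0, y = 0 ↦ 0  <
x = 0, y = 1/3 ↦ 0  <
x = 0, y = 2/3 ↦ 0  <
x = 0, y = 1 ↦ 0  <
x = 1/3, y = 0 ↦ 0  <
x = 1/3, y = 1/3 ↦ 1  ≥
x = 1/3, y = 2/3 ↦ 1  ≥
x = 1/3, y = 1 ↦ 1  ≥
x = 2/3, y = 0 ↦ 0  <
x = 2/3, y = 1/3 ↦ 1/3  <
x = 2/3, y = 2/3 ↦ 1  ≥
x = 2/3, y = 1 ↦ 1  ≥
x = 1, y = 0 ↦ 0  <
x = 1, y = 1/3 ↦ 1/3  <
x = 1, y = 2/3 ↦ 2/3  ≥
x = 1, y = 1 ↦ 1  ≥
So 7 of the 16 assignments meet the threshold.

7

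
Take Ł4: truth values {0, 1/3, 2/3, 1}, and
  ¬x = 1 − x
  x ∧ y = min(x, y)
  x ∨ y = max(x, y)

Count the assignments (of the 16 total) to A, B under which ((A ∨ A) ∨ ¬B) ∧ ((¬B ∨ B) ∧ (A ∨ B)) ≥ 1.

A = 0, B = 0 ↦ 0  <
A = 0, B = 1/3 ↦ 1/3  <
A = 0, B = 2/3 ↦ 1/3  <
A = 0, B = 1 ↦ 0  <
A = 1/3, B = 0 ↦ 1/3  <
A = 1/3, B = 1/3 ↦ 1/3  <
A = 1/3, B = 2/3 ↦ 1/3  <
A = 1/3, B = 1 ↦ 1/3  <
A = 2/3, B = 0 ↦ 2/3  <
A = 2/3, B = 1/3 ↦ 2/3  <
A = 2/3, B = 2/3 ↦ 2/3  <
A = 2/3, B = 1 ↦ 2/3  <
A = 1, B = 0 ↦ 1  ≥
A = 1, B = 1/3 ↦ 2/3  <
A = 1, B = 2/3 ↦ 2/3  <
A = 1, B = 1 ↦ 1  ≥
So 2 of the 16 assignments meet the threshold.

2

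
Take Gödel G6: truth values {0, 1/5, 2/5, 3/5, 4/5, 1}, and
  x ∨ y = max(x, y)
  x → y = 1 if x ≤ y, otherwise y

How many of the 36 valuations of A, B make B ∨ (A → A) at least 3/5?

36

value 1: 36 assignments (counts)
So 36 of the 36 assignments meet the threshold.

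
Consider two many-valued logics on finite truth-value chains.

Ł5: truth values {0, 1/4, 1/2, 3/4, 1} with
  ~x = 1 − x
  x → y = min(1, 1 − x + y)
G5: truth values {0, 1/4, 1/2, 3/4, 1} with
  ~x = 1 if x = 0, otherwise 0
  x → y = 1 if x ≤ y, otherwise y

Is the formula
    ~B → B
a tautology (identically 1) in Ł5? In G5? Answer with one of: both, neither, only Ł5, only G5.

neither

In Ł5: at B = 0 the value is 0 — not a tautology.
In G5: at B = 0 the value is 0 — not a tautology.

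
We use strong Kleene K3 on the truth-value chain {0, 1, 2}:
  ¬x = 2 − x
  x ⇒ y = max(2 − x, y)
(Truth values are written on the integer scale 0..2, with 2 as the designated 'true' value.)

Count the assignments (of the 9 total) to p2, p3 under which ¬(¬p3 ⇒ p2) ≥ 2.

1

p2 = 0, p3 = 0 ↦ 2  ≥
p2 = 0, p3 = 1 ↦ 1  <
p2 = 0, p3 = 2 ↦ 0  <
p2 = 1, p3 = 0 ↦ 1  <
p2 = 1, p3 = 1 ↦ 1  <
p2 = 1, p3 = 2 ↦ 0  <
p2 = 2, p3 = 0 ↦ 0  <
p2 = 2, p3 = 1 ↦ 0  <
p2 = 2, p3 = 2 ↦ 0  <
So 1 of the 9 assignments meets the threshold.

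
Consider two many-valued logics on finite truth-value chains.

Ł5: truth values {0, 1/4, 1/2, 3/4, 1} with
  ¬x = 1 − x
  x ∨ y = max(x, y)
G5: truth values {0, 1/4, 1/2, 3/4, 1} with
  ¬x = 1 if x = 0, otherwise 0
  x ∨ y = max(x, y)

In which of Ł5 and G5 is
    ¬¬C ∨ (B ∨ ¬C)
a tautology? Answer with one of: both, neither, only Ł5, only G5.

only G5

In Ł5: at B = 0, C = 1/4 the value is 3/4 — not a tautology.
In G5: every assignment gives 1 — tautology.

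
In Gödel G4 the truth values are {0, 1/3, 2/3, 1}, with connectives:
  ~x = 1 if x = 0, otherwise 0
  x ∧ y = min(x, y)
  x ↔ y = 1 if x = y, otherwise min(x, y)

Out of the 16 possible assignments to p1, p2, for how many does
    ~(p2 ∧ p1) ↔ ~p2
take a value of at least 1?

13

p1 = 0, p2 = 0 ↦ 1  ≥
p1 = 0, p2 = 1/3 ↦ 0  <
p1 = 0, p2 = 2/3 ↦ 0  <
p1 = 0, p2 = 1 ↦ 0  <
p1 = 1/3, p2 = 0 ↦ 1  ≥
p1 = 1/3, p2 = 1/3 ↦ 1  ≥
p1 = 1/3, p2 = 2/3 ↦ 1  ≥
p1 = 1/3, p2 = 1 ↦ 1  ≥
p1 = 2/3, p2 = 0 ↦ 1  ≥
p1 = 2/3, p2 = 1/3 ↦ 1  ≥
p1 = 2/3, p2 = 2/3 ↦ 1  ≥
p1 = 2/3, p2 = 1 ↦ 1  ≥
p1 = 1, p2 = 0 ↦ 1  ≥
p1 = 1, p2 = 1/3 ↦ 1  ≥
p1 = 1, p2 = 2/3 ↦ 1  ≥
p1 = 1, p2 = 1 ↦ 1  ≥
So 13 of the 16 assignments meet the threshold.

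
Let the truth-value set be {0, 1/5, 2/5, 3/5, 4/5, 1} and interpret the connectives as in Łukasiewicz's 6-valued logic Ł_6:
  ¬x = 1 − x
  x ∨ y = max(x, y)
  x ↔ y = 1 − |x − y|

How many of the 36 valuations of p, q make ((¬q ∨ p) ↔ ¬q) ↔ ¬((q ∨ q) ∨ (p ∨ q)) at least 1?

2

value 1: 2 assignments (counts)
value 4/5: 6 assignments
value 3/5: 10 assignments
value 2/5: 10 assignments
value 1/5: 6 assignments
value 0: 2 assignments
So 2 of the 36 assignments meet the threshold.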